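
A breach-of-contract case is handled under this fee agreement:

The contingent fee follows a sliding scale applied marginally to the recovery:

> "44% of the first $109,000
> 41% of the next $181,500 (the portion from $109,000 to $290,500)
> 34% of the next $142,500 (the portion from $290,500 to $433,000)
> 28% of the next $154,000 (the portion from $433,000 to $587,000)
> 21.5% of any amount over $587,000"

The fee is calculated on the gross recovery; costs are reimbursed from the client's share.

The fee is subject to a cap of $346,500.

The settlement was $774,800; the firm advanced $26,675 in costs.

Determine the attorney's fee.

$254,322.00

Fee base is the gross recovery, $774,800; costs are reimbursed separately.
First $109,000 at 44% = $47,960.00
Next $181,500 at 41% = $74,415.00
Next $142,500 at 34% = $48,450.00
Next $154,000 at 28% = $43,120.00
Remaining $187,800 at 21.5% = $40,377.00
Fee: $47,960.00 + $74,415.00 + $48,450.00 + $43,120.00 + $40,377.00 = $254,322.00
$254,322.00 is under the $346,500 cap.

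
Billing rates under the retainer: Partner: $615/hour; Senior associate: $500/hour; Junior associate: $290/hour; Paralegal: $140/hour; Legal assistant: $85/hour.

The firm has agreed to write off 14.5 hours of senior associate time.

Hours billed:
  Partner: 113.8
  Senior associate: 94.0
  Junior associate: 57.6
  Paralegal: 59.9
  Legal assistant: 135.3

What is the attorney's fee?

$146,327.50

Partner: 113.8 × $615 = $69,987.00
Senior associate: 94.0 × $500 = $47,000.00
Junior associate: 57.6 × $290 = $16,704.00
Paralegal: 59.9 × $140 = $8,386.00
Legal assistant: 135.3 × $85 = $11,500.50
Subtotal: $153,577.50
Write-off: 14.5 × $500 = $7,250.00
Total: $153,577.50 − $7,250.00 = $146,327.50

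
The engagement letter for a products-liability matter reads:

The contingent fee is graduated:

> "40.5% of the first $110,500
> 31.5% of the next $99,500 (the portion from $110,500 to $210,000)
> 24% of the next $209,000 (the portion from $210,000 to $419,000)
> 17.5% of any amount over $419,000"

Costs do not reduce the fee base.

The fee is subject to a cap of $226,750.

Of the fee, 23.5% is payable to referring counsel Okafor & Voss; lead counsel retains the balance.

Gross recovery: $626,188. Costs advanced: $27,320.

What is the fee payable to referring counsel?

$38,190.53

Fee base is the gross recovery, $626,188; costs are reimbursed separately.
First $110,500 at 40.5% = $44,752.50
Next $99,500 at 31.5% = $31,342.50
Next $209,000 at 24% = $50,160.00
Remaining $207,188 at 17.5% = $36,257.90
Fee: $44,752.50 + $31,342.50 + $50,160.00 + $36,257.90 = $162,512.90
$162,512.90 is under the $226,750 cap.
Referral share: 23.5% of $162,512.90 = $38,190.53; lead counsel retains $162,512.90 − $38,190.53 = $124,322.37.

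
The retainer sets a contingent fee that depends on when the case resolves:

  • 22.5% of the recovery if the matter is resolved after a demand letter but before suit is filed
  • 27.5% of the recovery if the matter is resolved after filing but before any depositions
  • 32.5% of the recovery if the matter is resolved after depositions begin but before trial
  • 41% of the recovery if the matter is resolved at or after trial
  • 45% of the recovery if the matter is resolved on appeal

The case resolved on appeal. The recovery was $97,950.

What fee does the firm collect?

$44,077.50

The matter resolved on appeal, so the 45% rate applies.
$97,950 × 45% = $44,077.50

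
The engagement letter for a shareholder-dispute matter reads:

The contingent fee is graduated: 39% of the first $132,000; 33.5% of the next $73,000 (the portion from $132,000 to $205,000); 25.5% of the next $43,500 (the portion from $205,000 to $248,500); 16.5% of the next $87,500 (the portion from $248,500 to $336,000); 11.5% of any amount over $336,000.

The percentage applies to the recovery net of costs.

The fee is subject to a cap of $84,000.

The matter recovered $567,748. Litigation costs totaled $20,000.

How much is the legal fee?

Fee base (net of costs): $567,748 − $20,000 = $547,748
First $132,000 at 39% = $51,480.00
Next $73,000 at 33.5% = $24,455.00
Next $43,500 at 25.5% = $11,092.50
Next $87,500 at 16.5% = $14,437.50
Remaining $211,748 at 11.5% = $24,351.02
Fee: $51,480.00 + $24,455.00 + $11,092.50 + $14,437.50 + $24,351.02 = $125,816.02
$125,816.02 exceeds the $84,000 cap, so the fee is capped at $84,000.00.

$84,000.00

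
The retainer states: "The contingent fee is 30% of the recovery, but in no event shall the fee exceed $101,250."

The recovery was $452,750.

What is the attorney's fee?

$101,250.00

30% of $452,750 = $135,825.00
That exceeds the $101,250 cap, so the fee is capped at $101,250.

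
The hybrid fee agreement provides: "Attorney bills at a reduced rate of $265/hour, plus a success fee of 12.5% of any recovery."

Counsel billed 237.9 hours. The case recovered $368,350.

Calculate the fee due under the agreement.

Hourly: 237.9 × $265 = $63,043.50
Success fee: 12.5% of $368,350 = $46,043.75
Total: $63,043.50 + $46,043.75 = $109,087.25

$109,087.25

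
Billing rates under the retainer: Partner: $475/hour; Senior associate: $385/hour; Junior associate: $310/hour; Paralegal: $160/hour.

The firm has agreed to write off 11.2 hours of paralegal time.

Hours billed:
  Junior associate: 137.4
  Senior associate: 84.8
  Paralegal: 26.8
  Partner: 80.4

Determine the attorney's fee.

$115,928.00

Partner: 80.4 × $475 = $38,190.00
Senior associate: 84.8 × $385 = $32,648.00
Junior associate: 137.4 × $310 = $42,594.00
Paralegal: 26.8 × $160 = $4,288.00
Subtotal: $117,720.00
Write-off: 11.2 × $160 = $1,792.00
Total: $117,720.00 − $1,792.00 = $115,928.00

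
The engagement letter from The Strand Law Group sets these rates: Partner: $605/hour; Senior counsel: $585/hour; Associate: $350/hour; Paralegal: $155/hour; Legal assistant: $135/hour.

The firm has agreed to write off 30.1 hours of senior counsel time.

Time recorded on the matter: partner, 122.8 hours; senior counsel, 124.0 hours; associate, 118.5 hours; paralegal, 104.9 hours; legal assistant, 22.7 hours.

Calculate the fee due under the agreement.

$190,024.50

Partner: 122.8 × $605 = $74,294.00
Senior counsel: 124.0 × $585 = $72,540.00
Associate: 118.5 × $350 = $41,475.00
Paralegal: 104.9 × $155 = $16,259.50
Legal assistant: 22.7 × $135 = $3,064.50
Subtotal: $207,633.00
Write-off: 30.1 × $585 = $17,608.50
Total: $207,633.00 − $17,608.50 = $190,024.50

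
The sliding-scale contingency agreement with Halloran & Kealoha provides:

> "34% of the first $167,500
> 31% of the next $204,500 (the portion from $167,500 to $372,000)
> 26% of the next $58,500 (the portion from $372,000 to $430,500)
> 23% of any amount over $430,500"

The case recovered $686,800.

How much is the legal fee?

$194,504.00

First $167,500 at 34% = $56,950.00
Next $204,500 at 31% = $63,395.00
Next $58,500 at 26% = $15,210.00
Remaining $256,300 at 23% = $58,949.00
Fee: $56,950.00 + $63,395.00 + $15,210.00 + $58,949.00 = $194,504.00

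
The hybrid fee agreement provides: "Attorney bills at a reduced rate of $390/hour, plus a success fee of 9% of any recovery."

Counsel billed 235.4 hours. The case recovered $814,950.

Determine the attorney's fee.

Hourly: 235.4 × $390 = $91,806.00
Success fee: 9% of $814,950 = $73,345.50
Total: $91,806.00 + $73,345.50 = $165,151.50

$165,151.50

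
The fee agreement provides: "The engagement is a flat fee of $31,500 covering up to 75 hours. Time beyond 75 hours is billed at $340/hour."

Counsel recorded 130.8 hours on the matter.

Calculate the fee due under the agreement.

$50,472.00

Flat fee: $31,500.00
Excess hours: 130.8 − 75 = 55.8
Overrun: 55.8 × $340 = $18,972.00
Total: $31,500.00 + $18,972.00 = $50,472.00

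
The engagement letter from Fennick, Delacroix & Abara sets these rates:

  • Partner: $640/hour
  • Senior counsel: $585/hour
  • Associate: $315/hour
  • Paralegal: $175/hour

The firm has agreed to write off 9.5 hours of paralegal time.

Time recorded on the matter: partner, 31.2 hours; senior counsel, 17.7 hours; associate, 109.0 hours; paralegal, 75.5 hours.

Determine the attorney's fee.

Partner: 31.2 × $640 = $19,968.00
Senior counsel: 17.7 × $585 = $10,354.50
Associate: 109.0 × $315 = $34,335.00
Paralegal: 75.5 × $175 = $13,212.50
Subtotal: $77,870.00
Write-off: 9.5 × $175 = $1,662.50
Total: $77,870.00 − $1,662.50 = $76,207.50

$76,207.50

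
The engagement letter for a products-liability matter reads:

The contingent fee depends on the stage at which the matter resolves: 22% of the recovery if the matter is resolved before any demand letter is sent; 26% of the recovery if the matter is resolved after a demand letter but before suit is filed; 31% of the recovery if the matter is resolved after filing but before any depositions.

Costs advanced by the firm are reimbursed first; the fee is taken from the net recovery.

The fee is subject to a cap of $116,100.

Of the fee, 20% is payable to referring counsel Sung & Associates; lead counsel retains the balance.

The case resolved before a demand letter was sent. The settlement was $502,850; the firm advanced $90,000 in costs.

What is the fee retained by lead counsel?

Fee base (net of costs): $502,850 − $90,000 = $412,850
The matter resolved before a demand letter was sent, so the 22% rate applies.
$412,850 × 22% = $90,827.00
$90,827.00 is under the $116,100 cap.
Referral share: 20% of $90,827.00 = $18,165.40; lead counsel retains $90,827.00 − $18,165.40 = $72,661.60.

$72,661.60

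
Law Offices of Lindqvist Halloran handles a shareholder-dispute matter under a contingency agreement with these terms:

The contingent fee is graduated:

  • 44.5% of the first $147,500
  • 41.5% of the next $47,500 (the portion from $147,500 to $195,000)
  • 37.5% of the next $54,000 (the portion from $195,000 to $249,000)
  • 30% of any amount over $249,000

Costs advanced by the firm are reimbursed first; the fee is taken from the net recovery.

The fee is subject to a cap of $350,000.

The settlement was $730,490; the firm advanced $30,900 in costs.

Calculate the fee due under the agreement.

$240,777.00

Fee base (net of costs): $730,490 − $30,900 = $699,590
First $147,500 at 44.5% = $65,637.50
Next $47,500 at 41.5% = $19,712.50
Next $54,000 at 37.5% = $20,250.00
Remaining $450,590 at 30% = $135,177.00
Fee: $65,637.50 + $19,712.50 + $20,250.00 + $135,177.00 = $240,777.00
$240,777.00 is under the $350,000 cap.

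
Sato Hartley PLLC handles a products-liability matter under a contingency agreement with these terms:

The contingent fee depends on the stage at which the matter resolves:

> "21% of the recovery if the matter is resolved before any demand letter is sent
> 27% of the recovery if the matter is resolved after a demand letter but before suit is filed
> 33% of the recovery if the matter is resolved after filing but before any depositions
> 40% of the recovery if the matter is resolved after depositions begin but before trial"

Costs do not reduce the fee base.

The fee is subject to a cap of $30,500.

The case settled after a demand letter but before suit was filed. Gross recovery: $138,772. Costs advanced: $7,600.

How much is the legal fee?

$30,500.00

Fee base is the gross recovery, $138,772; costs are reimbursed separately.
The matter settled after a demand letter but before suit was filed, so the 27% rate applies.
$138,772 × 27% = $37,468.44
$37,468.44 exceeds the $30,500 cap, so the fee is capped at $30,500.00.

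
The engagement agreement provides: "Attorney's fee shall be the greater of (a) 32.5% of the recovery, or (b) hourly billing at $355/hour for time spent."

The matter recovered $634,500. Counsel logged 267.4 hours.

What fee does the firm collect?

$206,212.50

(a) 32.5% of $634,500 = $206,212.50
(b) 267.4 × $355 = $94,927.00
The greater is (a): $206,212.50.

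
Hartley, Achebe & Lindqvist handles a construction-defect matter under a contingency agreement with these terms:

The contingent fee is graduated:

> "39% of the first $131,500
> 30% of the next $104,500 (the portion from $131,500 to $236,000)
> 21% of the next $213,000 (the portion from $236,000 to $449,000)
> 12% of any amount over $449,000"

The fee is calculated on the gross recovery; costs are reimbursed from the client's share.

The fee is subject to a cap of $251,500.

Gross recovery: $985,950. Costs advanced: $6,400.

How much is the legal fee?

Fee base is the gross recovery, $985,950; costs are reimbursed separately.
First $131,500 at 39% = $51,285.00
Next $104,500 at 30% = $31,350.00
Next $213,000 at 21% = $44,730.00
Remaining $536,950 at 12% = $64,434.00
Fee: $51,285.00 + $31,350.00 + $44,730.00 + $64,434.00 = $191,799.00
$191,799.00 is under the $251,500 cap.

$191,799.00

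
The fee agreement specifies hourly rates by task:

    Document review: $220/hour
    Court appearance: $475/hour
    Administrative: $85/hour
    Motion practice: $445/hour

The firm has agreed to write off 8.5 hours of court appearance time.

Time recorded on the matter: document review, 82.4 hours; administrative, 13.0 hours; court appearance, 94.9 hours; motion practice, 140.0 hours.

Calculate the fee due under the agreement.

Document review: 82.4 × $220 = $18,128.00
Court appearance: 94.9 × $475 = $45,077.50
Administrative: 13.0 × $85 = $1,105.00
Motion practice: 140.0 × $445 = $62,300.00
Subtotal: $126,610.50
Write-off: 8.5 × $475 = $4,037.50
Total: $126,610.50 − $4,037.50 = $122,573.00

$122,573.00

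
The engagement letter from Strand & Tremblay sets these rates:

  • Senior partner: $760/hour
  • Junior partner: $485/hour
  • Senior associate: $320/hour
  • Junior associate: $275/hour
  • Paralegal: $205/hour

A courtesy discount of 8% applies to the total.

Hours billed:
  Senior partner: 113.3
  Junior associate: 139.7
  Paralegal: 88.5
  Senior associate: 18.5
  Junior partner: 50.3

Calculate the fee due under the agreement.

Senior partner: 113.3 × $760 = $86,108.00
Junior partner: 50.3 × $485 = $24,395.50
Senior associate: 18.5 × $320 = $5,920.00
Junior associate: 139.7 × $275 = $38,417.50
Paralegal: 88.5 × $205 = $18,142.50
Subtotal: $172,983.50
Less 8% discount: −$13,838.68
Total: $172,983.50 − $13,838.68 = $159,144.82

$159,144.82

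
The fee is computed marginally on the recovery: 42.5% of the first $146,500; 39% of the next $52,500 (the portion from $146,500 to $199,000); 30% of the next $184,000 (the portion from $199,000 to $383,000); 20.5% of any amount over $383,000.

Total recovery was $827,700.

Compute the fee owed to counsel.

First $146,500 at 42.5% = $62,262.50
Next $52,500 at 39% = $20,475.00
Next $184,000 at 30% = $55,200.00
Remaining $444,700 at 20.5% = $91,163.50
Fee: $62,262.50 + $20,475.00 + $55,200.00 + $91,163.50 = $229,101.00

$229,101.00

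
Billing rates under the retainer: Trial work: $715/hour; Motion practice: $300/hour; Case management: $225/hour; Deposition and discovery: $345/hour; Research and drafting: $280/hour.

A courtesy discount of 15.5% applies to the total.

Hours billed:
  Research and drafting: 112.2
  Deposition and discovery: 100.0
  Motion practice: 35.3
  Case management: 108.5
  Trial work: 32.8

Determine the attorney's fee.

Trial work: 32.8 × $715 = $23,452.00
Motion practice: 35.3 × $300 = $10,590.00
Case management: 108.5 × $225 = $24,412.50
Deposition and discovery: 100.0 × $345 = $34,500.00
Research and drafting: 112.2 × $280 = $31,416.00
Subtotal: $124,370.50
Less 15.5% discount: −$19,277.43
Total: $124,370.50 − $19,277.43 = $105,093.07

$105,093.07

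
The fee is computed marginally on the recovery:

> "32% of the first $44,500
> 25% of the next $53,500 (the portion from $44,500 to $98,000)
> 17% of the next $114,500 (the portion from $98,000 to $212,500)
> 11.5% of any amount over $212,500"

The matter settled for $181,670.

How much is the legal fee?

$41,838.90

First $44,500 at 32% = $14,240.00
Next $53,500 at 25% = $13,375.00
Remaining $83,670 at 17% = $14,223.90
Fee: $14,240.00 + $13,375.00 + $14,223.90 = $41,838.90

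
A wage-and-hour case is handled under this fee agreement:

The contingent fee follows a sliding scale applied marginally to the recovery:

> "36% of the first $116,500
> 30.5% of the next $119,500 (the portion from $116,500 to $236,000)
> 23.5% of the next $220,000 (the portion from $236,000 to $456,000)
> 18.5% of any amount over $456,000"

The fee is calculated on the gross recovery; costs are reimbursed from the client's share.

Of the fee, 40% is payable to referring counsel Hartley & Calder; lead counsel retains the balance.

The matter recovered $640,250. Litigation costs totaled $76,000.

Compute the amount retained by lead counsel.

$98,504.25

Fee base is the gross recovery, $640,250; costs are reimbursed separately.
First $116,500 at 36% = $41,940.00
Next $119,500 at 30.5% = $36,447.50
Next $220,000 at 23.5% = $51,700.00
Remaining $184,250 at 18.5% = $34,086.25
Fee: $41,940.00 + $36,447.50 + $51,700.00 + $34,086.25 = $164,173.75
Referral share: 40% of $164,173.75 = $65,669.50; lead counsel retains $164,173.75 − $65,669.50 = $98,504.25.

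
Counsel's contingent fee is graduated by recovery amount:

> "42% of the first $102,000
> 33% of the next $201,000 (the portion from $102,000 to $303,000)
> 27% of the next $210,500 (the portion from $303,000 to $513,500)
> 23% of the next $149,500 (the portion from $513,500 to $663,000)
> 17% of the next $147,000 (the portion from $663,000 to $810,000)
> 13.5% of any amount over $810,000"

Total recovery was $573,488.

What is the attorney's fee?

$179,802.24

First $102,000 at 42% = $42,840.00
Next $201,000 at 33% = $66,330.00
Next $210,500 at 27% = $56,835.00
Remaining $59,988 at 23% = $13,797.24
Fee: $42,840.00 + $66,330.00 + $56,835.00 + $13,797.24 = $179,802.24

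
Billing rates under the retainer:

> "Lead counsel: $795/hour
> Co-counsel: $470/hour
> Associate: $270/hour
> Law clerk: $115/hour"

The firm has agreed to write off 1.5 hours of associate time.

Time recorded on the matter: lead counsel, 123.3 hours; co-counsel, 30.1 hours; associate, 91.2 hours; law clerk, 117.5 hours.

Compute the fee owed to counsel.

$149,902.00

Lead counsel: 123.3 × $795 = $98,023.50
Co-counsel: 30.1 × $470 = $14,147.00
Associate: 91.2 × $270 = $24,624.00
Law clerk: 117.5 × $115 = $13,512.50
Subtotal: $150,307.00
Write-off: 1.5 × $270 = $405.00
Total: $150,307.00 − $405.00 = $149,902.00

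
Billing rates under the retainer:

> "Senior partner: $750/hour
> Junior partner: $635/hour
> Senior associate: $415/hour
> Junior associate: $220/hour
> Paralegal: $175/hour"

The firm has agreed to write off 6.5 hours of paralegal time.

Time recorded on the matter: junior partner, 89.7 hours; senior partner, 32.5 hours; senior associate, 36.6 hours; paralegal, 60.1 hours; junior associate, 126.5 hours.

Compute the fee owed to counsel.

Senior partner: 32.5 × $750 = $24,375.00
Junior partner: 89.7 × $635 = $56,959.50
Senior associate: 36.6 × $415 = $15,189.00
Junior associate: 126.5 × $220 = $27,830.00
Paralegal: 60.1 × $175 = $10,517.50
Subtotal: $134,871.00
Write-off: 6.5 × $175 = $1,137.50
Total: $134,871.00 − $1,137.50 = $133,733.50

$133,733.50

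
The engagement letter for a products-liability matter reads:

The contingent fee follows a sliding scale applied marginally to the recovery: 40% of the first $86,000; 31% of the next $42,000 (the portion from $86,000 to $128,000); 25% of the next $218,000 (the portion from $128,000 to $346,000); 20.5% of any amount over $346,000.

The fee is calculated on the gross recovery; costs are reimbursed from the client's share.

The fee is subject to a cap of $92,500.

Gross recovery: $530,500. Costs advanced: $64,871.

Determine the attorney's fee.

$92,500.00

Fee base is the gross recovery, $530,500; costs are reimbursed separately.
First $86,000 at 40% = $34,400.00
Next $42,000 at 31% = $13,020.00
Next $218,000 at 25% = $54,500.00
Remaining $184,500 at 20.5% = $37,822.50
Fee: $34,400.00 + $13,020.00 + $54,500.00 + $37,822.50 = $139,742.50
$139,742.50 exceeds the $92,500 cap, so the fee is capped at $92,500.00.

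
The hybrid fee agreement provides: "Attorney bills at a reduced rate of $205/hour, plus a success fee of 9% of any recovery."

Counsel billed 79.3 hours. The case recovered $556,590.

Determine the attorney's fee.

Hourly: 79.3 × $205 = $16,256.50
Success fee: 9% of $556,590 = $50,093.10
Total: $16,256.50 + $50,093.10 = $66,349.60

$66,349.60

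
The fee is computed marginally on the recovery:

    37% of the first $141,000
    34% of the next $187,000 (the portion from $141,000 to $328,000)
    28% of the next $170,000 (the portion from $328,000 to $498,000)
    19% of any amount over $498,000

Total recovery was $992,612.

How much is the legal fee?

$257,326.28

First $141,000 at 37% = $52,170.00
Next $187,000 at 34% = $63,580.00
Next $170,000 at 28% = $47,600.00
Remaining $494,612 at 19% = $93,976.28
Fee: $52,170.00 + $63,580.00 + $47,600.00 + $93,976.28 = $257,326.28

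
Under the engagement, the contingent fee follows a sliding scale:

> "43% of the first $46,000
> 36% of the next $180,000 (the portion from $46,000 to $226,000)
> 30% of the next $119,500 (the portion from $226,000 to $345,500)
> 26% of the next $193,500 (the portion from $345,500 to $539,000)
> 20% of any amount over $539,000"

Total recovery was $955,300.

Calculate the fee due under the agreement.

First $46,000 at 43% = $19,780.00
Next $180,000 at 36% = $64,800.00
Next $119,500 at 30% = $35,850.00
Next $193,500 at 26% = $50,310.00
Remaining $416,300 at 20% = $83,260.00
Fee: $19,780.00 + $64,800.00 + $35,850.00 + $50,310.00 + $83,260.00 = $254,000.00

$254,000.00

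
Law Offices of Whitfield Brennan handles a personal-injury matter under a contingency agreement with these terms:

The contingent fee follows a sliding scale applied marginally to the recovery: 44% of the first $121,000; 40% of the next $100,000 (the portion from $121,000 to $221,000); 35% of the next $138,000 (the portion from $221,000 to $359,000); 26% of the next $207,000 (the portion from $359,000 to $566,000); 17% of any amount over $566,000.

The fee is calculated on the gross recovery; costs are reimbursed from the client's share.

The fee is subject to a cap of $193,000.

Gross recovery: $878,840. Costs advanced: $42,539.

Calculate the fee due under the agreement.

Fee base is the gross recovery, $878,840; costs are reimbursed separately.
First $121,000 at 44% = $53,240.00
Next $100,000 at 40% = $40,000.00
Next $138,000 at 35% = $48,300.00
Next $207,000 at 26% = $53,820.00
Remaining $312,840 at 17% = $53,182.80
Fee: $53,240.00 + $40,000.00 + $48,300.00 + $53,820.00 + $53,182.80 = $248,542.80
$248,542.80 exceeds the $193,000 cap, so the fee is capped at $193,000.00.

$193,000.00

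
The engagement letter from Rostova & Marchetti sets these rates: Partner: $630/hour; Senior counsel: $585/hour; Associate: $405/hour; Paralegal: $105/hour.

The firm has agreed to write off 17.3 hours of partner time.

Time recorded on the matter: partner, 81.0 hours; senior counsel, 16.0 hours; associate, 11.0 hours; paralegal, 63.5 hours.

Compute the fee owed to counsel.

$60,613.50

Partner: 81.0 × $630 = $51,030.00
Senior counsel: 16.0 × $585 = $9,360.00
Associate: 11.0 × $405 = $4,455.00
Paralegal: 63.5 × $105 = $6,667.50
Subtotal: $71,512.50
Write-off: 17.3 × $630 = $10,899.00
Total: $71,512.50 − $10,899.00 = $60,613.50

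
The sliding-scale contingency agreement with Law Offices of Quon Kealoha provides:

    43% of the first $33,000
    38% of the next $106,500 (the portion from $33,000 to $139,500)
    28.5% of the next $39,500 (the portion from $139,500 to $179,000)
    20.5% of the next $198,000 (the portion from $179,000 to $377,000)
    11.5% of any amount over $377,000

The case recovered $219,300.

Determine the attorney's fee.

First $33,000 at 43% = $14,190.00
Next $106,500 at 38% = $40,470.00
Next $39,500 at 28.5% = $11,257.50
Remaining $40,300 at 20.5% = $8,261.50
Fee: $14,190.00 + $40,470.00 + $11,257.50 + $8,261.50 = $74,179.00

$74,179.00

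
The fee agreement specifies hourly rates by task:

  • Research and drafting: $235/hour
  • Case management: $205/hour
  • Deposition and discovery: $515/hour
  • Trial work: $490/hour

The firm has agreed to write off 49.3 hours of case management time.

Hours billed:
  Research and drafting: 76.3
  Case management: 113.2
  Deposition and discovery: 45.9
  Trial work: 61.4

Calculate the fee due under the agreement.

$84,754.50

Research and drafting: 76.3 × $235 = $17,930.50
Case management: 113.2 × $205 = $23,206.00
Deposition and discovery: 45.9 × $515 = $23,638.50
Trial work: 61.4 × $490 = $30,086.00
Subtotal: $94,861.00
Write-off: 49.3 × $205 = $10,106.50
Total: $94,861.00 − $10,106.50 = $84,754.50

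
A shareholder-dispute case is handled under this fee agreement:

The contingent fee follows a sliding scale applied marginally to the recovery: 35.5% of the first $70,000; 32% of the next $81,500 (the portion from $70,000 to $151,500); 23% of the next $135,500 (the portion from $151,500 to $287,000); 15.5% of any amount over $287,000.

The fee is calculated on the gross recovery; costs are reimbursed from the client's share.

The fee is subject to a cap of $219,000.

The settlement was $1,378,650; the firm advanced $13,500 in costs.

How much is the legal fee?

Fee base is the gross recovery, $1,378,650; costs are reimbursed separately.
First $70,000 at 35.5% = $24,850.00
Next $81,500 at 32% = $26,080.00
Next $135,500 at 23% = $31,165.00
Remaining $1,091,650 at 15.5% = $169,205.75
Fee: $24,850.00 + $26,080.00 + $31,165.00 + $169,205.75 = $251,300.75
$251,300.75 exceeds the $219,000 cap, so the fee is capped at $219,000.00.

$219,000.00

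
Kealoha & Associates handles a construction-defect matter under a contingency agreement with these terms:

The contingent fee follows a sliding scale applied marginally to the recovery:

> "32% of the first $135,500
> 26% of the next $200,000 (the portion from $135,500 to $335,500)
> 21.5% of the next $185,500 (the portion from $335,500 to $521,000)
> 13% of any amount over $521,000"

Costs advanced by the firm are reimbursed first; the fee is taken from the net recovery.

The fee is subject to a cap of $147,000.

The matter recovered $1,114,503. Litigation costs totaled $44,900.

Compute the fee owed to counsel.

$147,000.00

Fee base (net of costs): $1,114,503 − $44,900 = $1,069,603
First $135,500 at 32% = $43,360.00
Next $200,000 at 26% = $52,000.00
Next $185,500 at 21.5% = $39,882.50
Remaining $548,603 at 13% = $71,318.39
Fee: $43,360.00 + $52,000.00 + $39,882.50 + $71,318.39 = $206,560.89
$206,560.89 exceeds the $147,000 cap, so the fee is capped at $147,000.00.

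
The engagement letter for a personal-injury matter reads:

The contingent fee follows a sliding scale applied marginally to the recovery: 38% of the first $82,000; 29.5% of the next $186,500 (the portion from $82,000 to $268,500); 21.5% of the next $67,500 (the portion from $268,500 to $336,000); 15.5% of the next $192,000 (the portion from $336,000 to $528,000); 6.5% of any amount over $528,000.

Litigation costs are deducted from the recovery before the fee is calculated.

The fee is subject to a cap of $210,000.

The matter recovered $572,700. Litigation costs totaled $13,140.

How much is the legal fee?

Fee base (net of costs): $572,700 − $13,140 = $559,560
First $82,000 at 38% = $31,160.00
Next $186,500 at 29.5% = $55,017.50
Next $67,500 at 21.5% = $14,512.50
Next $192,000 at 15.5% = $29,760.00
Remaining $31,560 at 6.5% = $2,051.40
Fee: $31,160.00 + $55,017.50 + $14,512.50 + $29,760.00 + $2,051.40 = $132,501.40
$132,501.40 is under the $210,000 cap.

$132,501.40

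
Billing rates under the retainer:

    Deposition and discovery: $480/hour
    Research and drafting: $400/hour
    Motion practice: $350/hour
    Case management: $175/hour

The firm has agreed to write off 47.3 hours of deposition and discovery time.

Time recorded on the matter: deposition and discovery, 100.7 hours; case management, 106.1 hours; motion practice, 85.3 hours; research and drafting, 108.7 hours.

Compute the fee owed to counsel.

$117,534.50

Deposition and discovery: 100.7 × $480 = $48,336.00
Research and drafting: 108.7 × $400 = $43,480.00
Motion practice: 85.3 × $350 = $29,855.00
Case management: 106.1 × $175 = $18,567.50
Subtotal: $140,238.50
Write-off: 47.3 × $480 = $22,704.00
Total: $140,238.50 − $22,704.00 = $117,534.50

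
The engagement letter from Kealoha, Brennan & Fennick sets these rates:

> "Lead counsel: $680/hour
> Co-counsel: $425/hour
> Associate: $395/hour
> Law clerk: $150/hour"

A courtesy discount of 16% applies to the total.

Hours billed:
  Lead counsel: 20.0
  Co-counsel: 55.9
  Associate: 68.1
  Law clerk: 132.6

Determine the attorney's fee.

$70,683.48

Lead counsel: 20.0 × $680 = $13,600.00
Co-counsel: 55.9 × $425 = $23,757.50
Associate: 68.1 × $395 = $26,899.50
Law clerk: 132.6 × $150 = $19,890.00
Subtotal: $84,147.00
Less 16% discount: −$13,463.52
Total: $84,147.00 − $13,463.52 = $70,683.48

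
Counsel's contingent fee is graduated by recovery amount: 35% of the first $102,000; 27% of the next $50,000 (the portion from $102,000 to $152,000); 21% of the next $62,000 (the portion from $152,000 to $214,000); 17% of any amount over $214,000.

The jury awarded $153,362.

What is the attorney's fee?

First $102,000 at 35% = $35,700.00
Next $50,000 at 27% = $13,500.00
Remaining $1,362 at 21% = $286.02
Fee: $35,700.00 + $13,500.00 + $286.02 = $49,486.02

$49,486.02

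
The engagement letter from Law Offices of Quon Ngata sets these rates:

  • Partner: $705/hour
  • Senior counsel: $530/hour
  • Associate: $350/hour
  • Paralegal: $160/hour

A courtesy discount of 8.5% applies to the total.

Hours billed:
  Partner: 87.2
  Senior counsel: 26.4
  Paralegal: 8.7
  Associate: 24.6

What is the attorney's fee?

Partner: 87.2 × $705 = $61,476.00
Senior counsel: 26.4 × $530 = $13,992.00
Associate: 24.6 × $350 = $8,610.00
Paralegal: 8.7 × $160 = $1,392.00
Subtotal: $85,470.00
Less 8.5% discount: −$7,264.95
Total: $85,470.00 − $7,264.95 = $78,205.05

$78,205.05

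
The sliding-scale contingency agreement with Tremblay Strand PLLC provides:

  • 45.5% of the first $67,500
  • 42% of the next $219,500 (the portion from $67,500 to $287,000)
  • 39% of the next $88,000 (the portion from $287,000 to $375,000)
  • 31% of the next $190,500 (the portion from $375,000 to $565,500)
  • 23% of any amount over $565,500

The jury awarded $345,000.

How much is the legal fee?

First $67,500 at 45.5% = $30,712.50
Next $219,500 at 42% = $92,190.00
Remaining $58,000 at 39% = $22,620.00
Fee: $30,712.50 + $92,190.00 + $22,620.00 = $145,522.50

$145,522.50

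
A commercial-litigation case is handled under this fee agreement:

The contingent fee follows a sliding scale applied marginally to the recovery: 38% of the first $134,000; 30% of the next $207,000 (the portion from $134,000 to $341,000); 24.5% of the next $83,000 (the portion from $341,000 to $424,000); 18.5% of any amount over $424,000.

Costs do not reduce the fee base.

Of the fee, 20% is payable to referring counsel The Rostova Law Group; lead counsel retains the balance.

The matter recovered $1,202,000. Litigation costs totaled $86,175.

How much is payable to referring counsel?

Fee base is the gross recovery, $1,202,000; costs are reimbursed separately.
First $134,000 at 38% = $50,920.00
Next $207,000 at 30% = $62,100.00
Next $83,000 at 24.5% = $20,335.00
Remaining $778,000 at 18.5% = $143,930.00
Fee: $50,920.00 + $62,100.00 + $20,335.00 + $143,930.00 = $277,285.00
Referral share: 20% of $277,285.00 = $55,457.00; lead counsel retains $277,285.00 − $55,457.00 = $221,828.00.

$55,457.00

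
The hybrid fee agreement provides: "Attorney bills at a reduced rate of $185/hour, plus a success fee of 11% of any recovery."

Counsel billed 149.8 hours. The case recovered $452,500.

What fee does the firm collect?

$77,488.00

Hourly: 149.8 × $185 = $27,713.00
Success fee: 11% of $452,500 = $49,775.00
Total: $27,713.00 + $49,775.00 = $77,488.00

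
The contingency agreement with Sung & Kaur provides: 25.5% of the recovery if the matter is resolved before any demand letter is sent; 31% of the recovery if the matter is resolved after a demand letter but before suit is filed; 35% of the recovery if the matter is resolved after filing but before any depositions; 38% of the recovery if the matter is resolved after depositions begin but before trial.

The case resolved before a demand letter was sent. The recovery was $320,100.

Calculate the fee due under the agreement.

$81,625.50

The matter resolved before a demand letter was sent, so the 25.5% rate applies.
$320,100 × 25.5% = $81,625.50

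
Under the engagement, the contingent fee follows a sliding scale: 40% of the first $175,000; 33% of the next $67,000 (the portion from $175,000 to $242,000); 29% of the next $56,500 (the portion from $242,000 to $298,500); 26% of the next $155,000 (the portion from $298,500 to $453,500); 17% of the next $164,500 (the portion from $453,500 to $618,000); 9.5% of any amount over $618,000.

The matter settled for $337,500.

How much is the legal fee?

$118,635.00

First $175,000 at 40% = $70,000.00
Next $67,000 at 33% = $22,110.00
Next $56,500 at 29% = $16,385.00
Remaining $39,000 at 26% = $10,140.00
Fee: $70,000.00 + $22,110.00 + $16,385.00 + $10,140.00 = $118,635.00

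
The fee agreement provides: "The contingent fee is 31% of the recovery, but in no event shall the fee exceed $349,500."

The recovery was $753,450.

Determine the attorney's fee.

31% of $753,450 = $233,569.50
That is under the $349,500 cap.

$233,569.50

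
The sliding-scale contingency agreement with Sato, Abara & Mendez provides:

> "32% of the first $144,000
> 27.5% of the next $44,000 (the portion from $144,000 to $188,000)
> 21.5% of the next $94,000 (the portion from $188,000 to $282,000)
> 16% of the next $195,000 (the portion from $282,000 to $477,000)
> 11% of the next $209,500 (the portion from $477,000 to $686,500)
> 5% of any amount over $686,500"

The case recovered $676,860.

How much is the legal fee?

$131,574.60

First $144,000 at 32% = $46,080.00
Next $44,000 at 27.5% = $12,100.00
Next $94,000 at 21.5% = $20,210.00
Next $195,000 at 16% = $31,200.00
Remaining $199,860 at 11% = $21,984.60
Fee: $46,080.00 + $12,100.00 + $20,210.00 + $31,200.00 + $21,984.60 = $131,574.60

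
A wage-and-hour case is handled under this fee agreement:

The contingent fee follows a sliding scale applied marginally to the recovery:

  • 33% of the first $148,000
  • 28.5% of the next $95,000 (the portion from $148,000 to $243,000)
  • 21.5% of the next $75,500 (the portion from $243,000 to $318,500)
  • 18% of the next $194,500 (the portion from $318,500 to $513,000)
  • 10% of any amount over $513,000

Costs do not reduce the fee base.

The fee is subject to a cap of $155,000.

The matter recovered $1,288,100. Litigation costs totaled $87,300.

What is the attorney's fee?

Fee base is the gross recovery, $1,288,100; costs are reimbursed separately.
First $148,000 at 33% = $48,840.00
Next $95,000 at 28.5% = $27,075.00
Next $75,500 at 21.5% = $16,232.50
Next $194,500 at 18% = $35,010.00
Remaining $775,100 at 10% = $77,510.00
Fee: $48,840.00 + $27,075.00 + $16,232.50 + $35,010.00 + $77,510.00 = $204,667.50
$204,667.50 exceeds the $155,000 cap, so the fee is capped at $155,000.00.

$155,000.00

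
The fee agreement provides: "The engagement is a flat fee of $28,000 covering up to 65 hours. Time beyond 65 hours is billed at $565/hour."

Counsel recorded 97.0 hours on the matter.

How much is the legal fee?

Flat fee: $28,000.00
Excess hours: 97.0 − 65 = 32.0
Overrun: 32.0 × $565 = $18,080.00
Total: $28,000.00 + $18,080.00 = $46,080.00

$46,080.00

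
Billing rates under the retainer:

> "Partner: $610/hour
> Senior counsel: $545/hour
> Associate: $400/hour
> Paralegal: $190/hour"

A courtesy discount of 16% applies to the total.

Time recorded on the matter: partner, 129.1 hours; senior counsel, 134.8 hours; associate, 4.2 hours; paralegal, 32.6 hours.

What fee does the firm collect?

$134,476.44

Partner: 129.1 × $610 = $78,751.00
Senior counsel: 134.8 × $545 = $73,466.00
Associate: 4.2 × $400 = $1,680.00
Paralegal: 32.6 × $190 = $6,194.00
Subtotal: $160,091.00
Less 16% discount: −$25,614.56
Total: $160,091.00 − $25,614.56 = $134,476.44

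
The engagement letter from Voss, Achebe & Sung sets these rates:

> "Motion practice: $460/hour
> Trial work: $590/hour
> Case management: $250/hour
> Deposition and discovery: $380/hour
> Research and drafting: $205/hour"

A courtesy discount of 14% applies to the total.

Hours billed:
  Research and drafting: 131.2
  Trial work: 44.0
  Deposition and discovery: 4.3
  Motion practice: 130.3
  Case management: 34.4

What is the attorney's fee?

$105,804.08

Motion practice: 130.3 × $460 = $59,938.00
Trial work: 44.0 × $590 = $25,960.00
Case management: 34.4 × $250 = $8,600.00
Deposition and discovery: 4.3 × $380 = $1,634.00
Research and drafting: 131.2 × $205 = $26,896.00
Subtotal: $123,028.00
Less 14% discount: −$17,223.92
Total: $123,028.00 − $17,223.92 = $105,804.08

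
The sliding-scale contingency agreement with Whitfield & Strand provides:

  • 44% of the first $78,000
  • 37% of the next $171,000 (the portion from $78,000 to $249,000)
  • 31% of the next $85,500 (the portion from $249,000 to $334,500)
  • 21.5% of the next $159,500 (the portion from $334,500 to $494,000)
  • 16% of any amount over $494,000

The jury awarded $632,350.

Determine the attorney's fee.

$180,523.50

First $78,000 at 44% = $34,320.00
Next $171,000 at 37% = $63,270.00
Next $85,500 at 31% = $26,505.00
Next $159,500 at 21.5% = $34,292.50
Remaining $138,350 at 16% = $22,136.00
Fee: $34,320.00 + $63,270.00 + $26,505.00 + $34,292.50 + $22,136.00 = $180,523.50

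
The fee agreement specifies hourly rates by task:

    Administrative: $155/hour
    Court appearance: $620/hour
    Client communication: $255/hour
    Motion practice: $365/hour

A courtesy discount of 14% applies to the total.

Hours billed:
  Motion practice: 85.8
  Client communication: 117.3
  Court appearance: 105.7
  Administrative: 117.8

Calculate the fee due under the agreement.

$124,718.49

Administrative: 117.8 × $155 = $18,259.00
Court appearance: 105.7 × $620 = $65,534.00
Client communication: 117.3 × $255 = $29,911.50
Motion practice: 85.8 × $365 = $31,317.00
Subtotal: $145,021.50
Less 14% discount: −$20,303.01
Total: $145,021.50 − $20,303.01 = $124,718.49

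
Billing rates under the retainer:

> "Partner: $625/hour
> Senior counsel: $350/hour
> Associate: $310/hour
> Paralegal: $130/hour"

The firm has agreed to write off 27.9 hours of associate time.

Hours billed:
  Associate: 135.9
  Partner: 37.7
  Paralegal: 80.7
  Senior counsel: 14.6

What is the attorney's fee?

Partner: 37.7 × $625 = $23,562.50
Senior counsel: 14.6 × $350 = $5,110.00
Associate: 135.9 × $310 = $42,129.00
Paralegal: 80.7 × $130 = $10,491.00
Subtotal: $81,292.50
Write-off: 27.9 × $310 = $8,649.00
Total: $81,292.50 − $8,649.00 = $72,643.50

$72,643.50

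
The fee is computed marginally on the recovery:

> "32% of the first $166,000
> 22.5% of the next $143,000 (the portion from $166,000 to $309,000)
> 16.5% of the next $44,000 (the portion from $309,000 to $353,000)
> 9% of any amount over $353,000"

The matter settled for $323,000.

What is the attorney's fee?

$87,605.00

First $166,000 at 32% = $53,120.00
Next $143,000 at 22.5% = $32,175.00
Remaining $14,000 at 16.5% = $2,310.00
Fee: $53,120.00 + $32,175.00 + $2,310.00 = $87,605.00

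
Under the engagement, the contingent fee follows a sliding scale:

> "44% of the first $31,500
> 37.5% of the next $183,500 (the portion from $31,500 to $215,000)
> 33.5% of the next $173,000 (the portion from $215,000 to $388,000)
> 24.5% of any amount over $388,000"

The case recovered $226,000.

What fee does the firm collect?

First $31,500 at 44% = $13,860.00
Next $183,500 at 37.5% = $68,812.50
Remaining $11,000 at 33.5% = $3,685.00
Fee: $13,860.00 + $68,812.50 + $3,685.00 = $86,357.50

$86,357.50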